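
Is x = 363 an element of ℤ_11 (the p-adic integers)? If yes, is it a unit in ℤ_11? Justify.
x ∈ ℤ_11 but not a unit; v_11(x) = 2 > 0

ℤ_11 = {x ∈ ℚ_11 : v_11(x) ≥ 0} and ℤ_11^× = {x ∈ ℤ_11 : v_11(x) = 0}. Here v_11(363) = v_11(num) − v_11(den) = 2; compare against these criteria.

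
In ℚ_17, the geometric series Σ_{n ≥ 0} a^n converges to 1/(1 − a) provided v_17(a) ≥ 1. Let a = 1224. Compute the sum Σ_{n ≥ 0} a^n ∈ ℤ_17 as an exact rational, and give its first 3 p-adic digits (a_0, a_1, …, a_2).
Σ a^n = 1/(1 − a) = -1/1223;  first 3 digits = (1, 4, 3)

v_17(a) = 1 ≥ 1, so the series converges in ℤ_17 to 1/(1 − a) = 1/(1 − 1224) = -1/1223. Expand this rational in ℤ_17: compute digits iteratively via d_i = x_i mod 17, x_{i+1} = (x_i − d_i)/17. The first 3 digits are (1, 4, 3).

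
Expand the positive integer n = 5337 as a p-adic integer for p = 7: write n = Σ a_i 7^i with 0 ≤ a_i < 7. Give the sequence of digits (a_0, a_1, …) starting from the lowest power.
(a_0, a_1, …) = (3, 6, 3, 1, 2)

Repeated division by 7 gives the digits low-to-high: 5337 = 3 + 6·7^1 + 3·7^2 + 1·7^3 + 2·7^4. Digit sequence: (3, 6, 3, 1, 2).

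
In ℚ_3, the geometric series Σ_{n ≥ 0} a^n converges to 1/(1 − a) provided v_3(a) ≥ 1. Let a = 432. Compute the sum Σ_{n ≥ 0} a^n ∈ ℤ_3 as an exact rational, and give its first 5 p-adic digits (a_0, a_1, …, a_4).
Σ a^n = 1/(1 − a) = -1/431;  first 5 digits = (1, 0, 0, 1, 2)

v_3(a) = 3 ≥ 1, so the series converges in ℤ_3 to 1/(1 − a) = 1/(1 − 432) = -1/431. Expand this rational in ℤ_3: compute digits iteratively via d_i = x_i mod 3, x_{i+1} = (x_i − d_i)/3. The first 5 digits are (1, 0, 0, 1, 2).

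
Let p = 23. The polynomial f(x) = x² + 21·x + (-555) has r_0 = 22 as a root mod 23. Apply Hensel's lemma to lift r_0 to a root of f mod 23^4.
r_3 = 227193 (mod 279841)

Hensel: r_{i+1} = r_i − f(r_i)·(f′(r_i))^{-1} mod 23^{i+2}, f′(x) = 2x + 21. Iterate:
  r_0 = 22 (mod 23)
  r_1 = 252 (mod 529)
  r_2 = 8187 (mod 12167)
  r_3 = 227193 (mod 279841)
Final: r = 227193 satisfies f(r) ≡ 0 mod 23^4.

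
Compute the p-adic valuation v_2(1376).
v_2(1376) = 5

v_2(n) is the largest exponent k such that 2^k divides n. Factor out: 1376 = 2^5 · 43. (Sign doesn't affect v_p.) So v_2(1376) = 5.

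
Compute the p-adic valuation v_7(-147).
v_7(-147) = 2

v_7(n) is the largest exponent k such that 7^k divides n. Factor out: -147 = -7^2 · 3. (Sign doesn't affect v_p.) So v_7(-147) = 2.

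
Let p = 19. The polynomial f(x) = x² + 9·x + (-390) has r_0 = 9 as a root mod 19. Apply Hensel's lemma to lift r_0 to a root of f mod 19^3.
r_2 = 940 (mod 6859)

Hensel: r_{i+1} = r_i − f(r_i)·(f′(r_i))^{-1} mod 19^{i+2}, f′(x) = 2x + 9. Iterate:
  r_0 = 9 (mod 19)
  r_1 = 218 (mod 361)
  r_2 = 940 (mod 6859)
Final: r = 940 satisfies f(r) ≡ 0 mod 19^3.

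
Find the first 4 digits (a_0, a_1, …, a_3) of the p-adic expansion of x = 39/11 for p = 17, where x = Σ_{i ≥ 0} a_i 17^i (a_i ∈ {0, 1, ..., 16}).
(a_0, …, a_3) = (2, 14, 10, 4)

v_17(39/11) = 0 (numerator and denominator both coprime to 17), so x ∈ ℤ_17^×. Compute digits iteratively via a_i = x_i mod 17, x_{i+1} = (x_i − a_i)/17, with x_0 = x:
  x_0 = 39/11;  a_0 = 2;  x_1 = (x_0 − 2)/17 = 1/11
  x_1 = 1/11;  a_1 = 14;  x_2 = (x_1 − 14)/17 = -9/11
  x_2 = -9/11;  a_2 = 10;  x_3 = (x_2 − 10)/17 = -7/11
  x_3 = -7/11;  a_3 = 4;  x_4 = (x_3 − 4)/17 = -3/11
Digits: (2, 14, 10, 4).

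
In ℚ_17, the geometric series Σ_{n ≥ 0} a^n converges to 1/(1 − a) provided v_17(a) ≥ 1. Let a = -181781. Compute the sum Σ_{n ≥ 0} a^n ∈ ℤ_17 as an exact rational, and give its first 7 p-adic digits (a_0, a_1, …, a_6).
Σ a^n = 1/(1 − a) = 1/181782;  first 7 digits = (1, 0, 0, 14, 14, 16, 8)

v_17(a) = 3 ≥ 1, so the series converges in ℤ_17 to 1/(1 − a) = 1/(1 − (-181781)) = 1/181782. Expand this rational in ℤ_17: compute digits iteratively via d_i = x_i mod 17, x_{i+1} = (x_i − d_i)/17. The first 7 digits are (1, 0, 0, 14, 14, 16, 8).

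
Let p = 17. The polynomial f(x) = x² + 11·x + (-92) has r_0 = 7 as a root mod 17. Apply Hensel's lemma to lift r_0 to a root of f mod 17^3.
r_2 = 2965 (mod 4913)

Hensel: r_{i+1} = r_i − f(r_i)·(f′(r_i))^{-1} mod 17^{i+2}, f′(x) = 2x + 11. Iterate:
  r_0 = 7 (mod 17)
  r_1 = 75 (mod 289)
  r_2 = 2965 (mod 4913)
Final: r = 2965 satisfies f(r) ≡ 0 mod 17^3.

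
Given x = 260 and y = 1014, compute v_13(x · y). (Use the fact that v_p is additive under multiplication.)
v_13(263640) = 3

v_p(x) = 1 (factor: 260 = 13^1 · 20); v_p(y) = 2 (factor: 1014 = 13^2 · 6). Additivity: v_p(xy) = v_p(x) + v_p(y) = 1 + 2 = 3. (Direct check: xy = 263640 = 13^3 · (120).)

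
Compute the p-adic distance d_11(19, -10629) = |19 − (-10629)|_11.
d_11(19, -10629) = 1/1331

Step 1 — x − y = 19 − (-10629) = 10648. Step 2 — v_11(10648) = 3 (factor: 10648 = (11^3 · 8); the sign does not affect v_p). Step 3 — |x − y|_11 = 11^{-3} = 1/1331.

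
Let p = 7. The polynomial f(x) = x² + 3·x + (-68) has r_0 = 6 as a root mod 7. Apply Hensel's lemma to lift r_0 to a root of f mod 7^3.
r_2 = 314 (mod 343)

Hensel: r_{i+1} = r_i − f(r_i)·(f′(r_i))^{-1} mod 7^{i+2}, f′(x) = 2x + 3. Iterate:
  r_0 = 6 (mod 7)
  r_1 = 20 (mod 49)
  r_2 = 314 (mod 343)
Final: r = 314 satisfies f(r) ≡ 0 mod 7^3.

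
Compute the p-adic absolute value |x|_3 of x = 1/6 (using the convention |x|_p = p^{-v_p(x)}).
|1/6|_3 = 3

Step 1 — compute v_3(x) by factoring powers of 3 out of the numerator and denominator: v_3(1/6) = -1. Step 2 — apply |x|_p = p^{-v_p(x)} = 3^{1} = 3.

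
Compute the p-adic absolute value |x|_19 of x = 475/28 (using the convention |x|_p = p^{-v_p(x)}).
|475/28|_19 = 1/19

Step 1 — compute v_19(x) by factoring powers of 19 out of the numerator and denominator: v_19(475/28) = 1. Step 2 — apply |x|_p = p^{-v_p(x)} = 19^{-1} = 1/19.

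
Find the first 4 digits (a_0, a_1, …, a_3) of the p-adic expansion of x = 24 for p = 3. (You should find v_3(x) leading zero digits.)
(a_0, …, a_3) = (0, 2, 2, 0)

v_3(24) = 1, so a_0 = ... = a_0 = 0. Factor out: x = 3^1 · u with u = 8 a unit in ℤ_3. Expand u iteratively via a_{v+i} = u_i mod 3, u_{i+1} = (u_i − a_{v+i})/3:
  u_0 = 8;  a_1 = 2;  u_1 = (u_0 − 2)/3 = 2
  u_1 = 2;  a_2 = 2;  u_2 = (u_1 − 2)/3 = 0
  u_2 = 0;  a_3 = 0;  u_3 = (u_2 − 0)/3 = 0
Digits: (0, 2, 2, 0).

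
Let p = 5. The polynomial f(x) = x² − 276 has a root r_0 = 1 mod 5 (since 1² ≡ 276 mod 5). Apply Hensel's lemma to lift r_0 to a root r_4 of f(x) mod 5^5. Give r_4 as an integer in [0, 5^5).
r_4 = 451 (mod 3125)

Hensel's recurrence: r_{i+1} = r_i − f(r_i)·(f′(r_i))^{-1} mod 5^{i+2}, with f′(x) = 2x. Iterate:
  r_0 = 1 (mod 5)
  r_1 = 1 (mod 25)
  r_2 = 76 (mod 125)
  r_3 = 451 (mod 625)
  r_4 = 451 (mod 3125)
Final: r_4 = 451, and one checks f(r_4) ≡ 0 mod 5^5.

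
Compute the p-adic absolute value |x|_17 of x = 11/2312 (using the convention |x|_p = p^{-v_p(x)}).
|11/2312|_17 = 289

Step 1 — compute v_17(x) by factoring powers of 17 out of the numerator and denominator: v_17(11/2312) = -2. Step 2 — apply |x|_p = p^{-v_p(x)} = 17^{2} = 289.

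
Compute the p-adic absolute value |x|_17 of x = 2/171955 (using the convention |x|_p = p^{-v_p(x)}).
|2/171955|_17 = 4913

Step 1 — compute v_17(x) by factoring powers of 17 out of the numerator and denominator: v_17(2/171955) = -3. Step 2 — apply |x|_p = p^{-v_p(x)} = 17^{3} = 4913.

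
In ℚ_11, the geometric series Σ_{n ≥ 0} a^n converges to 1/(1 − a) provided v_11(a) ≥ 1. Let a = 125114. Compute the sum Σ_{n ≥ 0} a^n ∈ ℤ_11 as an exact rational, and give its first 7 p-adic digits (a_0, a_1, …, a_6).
Σ a^n = 1/(1 − a) = -1/125113;  first 7 digits = (1, 0, 0, 6, 8, 0, 3)

v_11(a) = 3 ≥ 1, so the series converges in ℤ_11 to 1/(1 − a) = 1/(1 − 125114) = -1/125113. Expand this rational in ℤ_11: compute digits iteratively via d_i = x_i mod 11, x_{i+1} = (x_i − d_i)/11. The first 7 digits are (1, 0, 0, 6, 8, 0, 3).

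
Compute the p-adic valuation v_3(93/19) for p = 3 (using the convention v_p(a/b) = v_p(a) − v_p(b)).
v_3(93/19) = 1

Factor powers of 3 from the numerator and denominator of the reduced fraction: 93 = 3^1 · 31 and 19 = 3^0 · 19. Apply v_p(a/b) = v_p(a) − v_p(b): v_3(93/19) = 1 − 0 = 1.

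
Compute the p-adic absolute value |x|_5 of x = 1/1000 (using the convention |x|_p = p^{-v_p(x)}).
|1/1000|_5 = 125

Step 1 — compute v_5(x) by factoring powers of 5 out of the numerator and denominator: v_5(1/1000) = -3. Step 2 — apply |x|_p = p^{-v_p(x)} = 5^{3} = 125.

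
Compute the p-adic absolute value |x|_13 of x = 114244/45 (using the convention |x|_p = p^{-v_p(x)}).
|114244/45|_13 = 1/28561

Step 1 — compute v_13(x) by factoring powers of 13 out of the numerator and denominator: v_13(114244/45) = 4. Step 2 — apply |x|_p = p^{-v_p(x)} = 13^{-4} = 1/28561.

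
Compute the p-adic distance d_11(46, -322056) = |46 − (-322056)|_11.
d_11(46, -322056) = 1/161051

Step 1 — x − y = 46 − (-322056) = 322102. Step 2 — v_11(322102) = 5 (factor: 322102 = (11^5 · 2); the sign does not affect v_p). Step 3 — |x − y|_11 = 11^{-5} = 1/161051.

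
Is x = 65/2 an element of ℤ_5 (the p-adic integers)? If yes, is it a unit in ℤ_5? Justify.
x ∈ ℤ_5 but not a unit; v_5(x) = 1 > 0

ℤ_5 = {x ∈ ℚ_5 : v_5(x) ≥ 0} and ℤ_5^× = {x ∈ ℤ_5 : v_5(x) = 0}. Here v_5(65/2) = v_5(num) − v_5(den) = 1; compare against these criteria.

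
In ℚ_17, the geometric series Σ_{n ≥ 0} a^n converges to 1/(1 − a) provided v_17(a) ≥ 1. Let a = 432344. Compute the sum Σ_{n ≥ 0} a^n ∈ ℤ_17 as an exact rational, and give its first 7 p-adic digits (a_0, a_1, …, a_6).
Σ a^n = 1/(1 − a) = -1/432343;  first 7 digits = (1, 0, 0, 3, 5, 0, 9)

v_17(a) = 3 ≥ 1, so the series converges in ℤ_17 to 1/(1 − a) = 1/(1 − 432344) = -1/432343. Expand this rational in ℤ_17: compute digits iteratively via d_i = x_i mod 17, x_{i+1} = (x_i − d_i)/17. The first 7 digits are (1, 0, 0, 3, 5, 0, 9).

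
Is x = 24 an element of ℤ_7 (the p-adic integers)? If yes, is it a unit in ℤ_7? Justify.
x ∈ ℤ_7^× (unit); v_7(x) = 0

ℤ_7 = {x ∈ ℚ_7 : v_7(x) ≥ 0} and ℤ_7^× = {x ∈ ℤ_7 : v_7(x) = 0}. Here v_7(24) = v_7(num) − v_7(den) = 0; compare against these criteria.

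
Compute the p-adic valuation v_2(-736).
v_2(-736) = 5

v_2(n) is the largest exponent k such that 2^k divides n. Factor out: -736 = -2^5 · 23. (Sign doesn't affect v_p.) So v_2(-736) = 5.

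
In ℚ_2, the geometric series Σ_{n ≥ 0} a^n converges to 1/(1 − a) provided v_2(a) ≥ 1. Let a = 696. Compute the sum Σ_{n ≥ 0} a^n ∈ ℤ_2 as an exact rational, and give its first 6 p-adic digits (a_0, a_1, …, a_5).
Σ a^n = 1/(1 − a) = -1/695;  first 6 digits = (1, 0, 0, 1, 1, 1)

v_2(a) = 3 ≥ 1, so the series converges in ℤ_2 to 1/(1 − a) = 1/(1 − 696) = -1/695. Expand this rational in ℤ_2: compute digits iteratively via d_i = x_i mod 2, x_{i+1} = (x_i − d_i)/2. The first 6 digits are (1, 0, 0, 1, 1, 1).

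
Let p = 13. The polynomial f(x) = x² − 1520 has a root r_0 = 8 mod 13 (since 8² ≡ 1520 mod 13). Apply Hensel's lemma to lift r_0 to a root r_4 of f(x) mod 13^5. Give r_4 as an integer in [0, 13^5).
r_4 = 138679 (mod 371293)

Hensel's recurrence: r_{i+1} = r_i − f(r_i)·(f′(r_i))^{-1} mod 13^{i+2}, with f′(x) = 2x. Iterate:
  r_0 = 8 (mod 13)
  r_1 = 99 (mod 169)
  r_2 = 268 (mod 2197)
  r_3 = 24435 (mod 28561)
  r_4 = 138679 (mod 371293)
Final: r_4 = 138679, and one checks f(r_4) ≡ 0 mod 13^5.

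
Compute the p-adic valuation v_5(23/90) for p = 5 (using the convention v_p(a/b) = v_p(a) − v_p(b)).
v_5(23/90) = -1

Factor powers of 5 from the numerator and denominator of the reduced fraction: 23 = 5^0 · 23 and 90 = 5^1 · 18. Apply v_p(a/b) = v_p(a) − v_p(b): v_5(23/90) = 0 − 1 = -1.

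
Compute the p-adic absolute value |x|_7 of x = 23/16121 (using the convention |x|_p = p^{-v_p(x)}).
|23/16121|_7 = 343

Step 1 — compute v_7(x) by factoring powers of 7 out of the numerator and denominator: v_7(23/16121) = -3. Step 2 — apply |x|_p = p^{-v_p(x)} = 7^{3} = 343.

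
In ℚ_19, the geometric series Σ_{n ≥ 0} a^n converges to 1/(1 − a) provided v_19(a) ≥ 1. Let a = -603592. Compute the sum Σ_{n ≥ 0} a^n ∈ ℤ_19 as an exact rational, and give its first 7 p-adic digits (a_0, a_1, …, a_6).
Σ a^n = 1/(1 − a) = 1/603593;  first 7 digits = (1, 0, 0, 7, 14, 18, 10)

v_19(a) = 3 ≥ 1, so the series converges in ℤ_19 to 1/(1 − a) = 1/(1 − (-603592)) = 1/603593. Expand this rational in ℤ_19: compute digits iteratively via d_i = x_i mod 19, x_{i+1} = (x_i − d_i)/19. The first 7 digits are (1, 0, 0, 7, 14, 18, 10).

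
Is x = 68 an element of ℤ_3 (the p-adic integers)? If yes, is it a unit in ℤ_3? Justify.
x ∈ ℤ_3^× (unit); v_3(x) = 0

ℤ_3 = {x ∈ ℚ_3 : v_3(x) ≥ 0} and ℤ_3^× = {x ∈ ℤ_3 : v_3(x) = 0}. Here v_3(68) = v_3(num) − v_3(den) = 0; compare against these criteria.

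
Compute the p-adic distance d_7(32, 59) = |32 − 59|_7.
d_7(32, 59) = 1

Step 1 — x − y = 32 − 59 = -27. Step 2 — v_7(-27) = 0 (factor: -27 = −(7^0 · 27); the sign does not affect v_p). Step 3 — |x − y|_7 = 7^{0} = 1.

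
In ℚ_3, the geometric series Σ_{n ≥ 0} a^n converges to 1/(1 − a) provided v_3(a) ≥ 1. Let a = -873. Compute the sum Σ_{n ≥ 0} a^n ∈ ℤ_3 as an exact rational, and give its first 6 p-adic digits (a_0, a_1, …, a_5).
Σ a^n = 1/(1 − a) = 1/874;  first 6 digits = (1, 0, 2, 0, 2, 0)

v_3(a) = 2 ≥ 1, so the series converges in ℤ_3 to 1/(1 − a) = 1/(1 − (-873)) = 1/874. Expand this rational in ℤ_3: compute digits iteratively via d_i = x_i mod 3, x_{i+1} = (x_i − d_i)/3. The first 6 digits are (1, 0, 2, 0, 2, 0).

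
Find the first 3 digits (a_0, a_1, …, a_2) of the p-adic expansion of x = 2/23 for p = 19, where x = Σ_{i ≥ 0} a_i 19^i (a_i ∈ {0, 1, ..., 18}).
(a_0, …, a_2) = (10, 16, 14)

v_19(2/23) = 0 (numerator and denominator both coprime to 19), so x ∈ ℤ_19^×. Compute digits iteratively via a_i = x_i mod 19, x_{i+1} = (x_i − a_i)/19, with x_0 = x:
  x_0 = 2/23;  a_0 = 10;  x_1 = (x_0 − 10)/19 = -12/23
  x_1 = -12/23;  a_1 = 16;  x_2 = (x_1 − 16)/19 = -20/23
  x_2 = -20/23;  a_2 = 14;  x_3 = (x_2 − 14)/19 = -18/23
Digits: (10, 16, 14).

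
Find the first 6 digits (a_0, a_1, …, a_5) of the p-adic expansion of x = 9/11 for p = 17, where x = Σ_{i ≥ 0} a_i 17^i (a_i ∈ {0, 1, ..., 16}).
(a_0, …, a_5) = (7, 12, 7, 15, 13, 10)

v_17(9/11) = 0 (numerator and denominator both coprime to 17), so x ∈ ℤ_17^×. Compute digits iteratively via a_i = x_i mod 17, x_{i+1} = (x_i − a_i)/17, with x_0 = x:
  x_0 = 9/11;  a_0 = 7;  x_1 = (x_0 − 7)/17 = -4/11
  x_1 = -4/11;  a_1 = 12;  x_2 = (x_1 − 12)/17 = -8/11
  x_2 = -8/11;  a_2 = 7;  x_3 = (x_2 − 7)/17 = -5/11
  x_3 = -5/11;  a_3 = 15;  x_4 = (x_3 − 15)/17 = -10/11
  x_4 = -10/11;  a_4 = 13;  x_5 = (x_4 − 13)/17 = -9/11
  x_5 = -9/11;  a_5 = 10;  x_6 = (x_5 − 10)/17 = -7/11
Digits: (7, 12, 7, 15, 13, 10).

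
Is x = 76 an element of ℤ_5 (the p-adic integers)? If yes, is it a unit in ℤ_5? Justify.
x ∈ ℤ_5^× (unit); v_5(x) = 0

ℤ_5 = {x ∈ ℚ_5 : v_5(x) ≥ 0} and ℤ_5^× = {x ∈ ℤ_5 : v_5(x) = 0}. Here v_5(76) = v_5(num) − v_5(den) = 0; compare against these criteria.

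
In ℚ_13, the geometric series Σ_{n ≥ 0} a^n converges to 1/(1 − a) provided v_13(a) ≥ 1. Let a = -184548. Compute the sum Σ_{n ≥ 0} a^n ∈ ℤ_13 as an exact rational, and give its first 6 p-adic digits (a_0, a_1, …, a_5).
Σ a^n = 1/(1 − a) = 1/184549;  first 6 digits = (1, 0, 0, 7, 6, 12)

v_13(a) = 3 ≥ 1, so the series converges in ℤ_13 to 1/(1 − a) = 1/(1 − (-184548)) = 1/184549. Expand this rational in ℤ_13: compute digits iteratively via d_i = x_i mod 13, x_{i+1} = (x_i − d_i)/13. The first 6 digits are (1, 0, 0, 7, 6, 12).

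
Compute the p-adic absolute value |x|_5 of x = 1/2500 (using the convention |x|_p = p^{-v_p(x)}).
|1/2500|_5 = 625

Step 1 — compute v_5(x) by factoring powers of 5 out of the numerator and denominator: v_5(1/2500) = -4. Step 2 — apply |x|_p = p^{-v_p(x)} = 5^{4} = 625.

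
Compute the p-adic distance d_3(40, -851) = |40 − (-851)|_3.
d_3(40, -851) = 1/81

Step 1 — x − y = 40 − (-851) = 891. Step 2 — v_3(891) = 4 (factor: 891 = (3^4 · 11); the sign does not affect v_p). Step 3 — |x − y|_3 = 3^{-4} = 1/81.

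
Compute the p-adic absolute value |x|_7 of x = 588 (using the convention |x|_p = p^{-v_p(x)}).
|588|_7 = 1/49

Step 1 — compute v_7(x) by factoring powers of 7 out of the numerator and denominator: v_7(588) = 2. Step 2 — apply |x|_p = p^{-v_p(x)} = 7^{-2} = 1/49.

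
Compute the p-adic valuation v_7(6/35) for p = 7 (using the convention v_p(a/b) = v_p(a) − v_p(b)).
v_7(6/35) = -1

Factor powers of 7 from the numerator and denominator of the reduced fraction: 6 = 7^0 · 6 and 35 = 7^1 · 5. Apply v_p(a/b) = v_p(a) − v_p(b): v_7(6/35) = 0 − 1 = -1.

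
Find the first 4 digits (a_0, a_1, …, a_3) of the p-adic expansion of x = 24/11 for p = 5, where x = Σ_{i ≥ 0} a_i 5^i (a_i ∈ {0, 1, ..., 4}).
(a_0, …, a_3) = (4, 1, 2, 0)

v_5(24/11) = 0 (numerator and denominator both coprime to 5), so x ∈ ℤ_5^×. Compute digits iteratively via a_i = x_i mod 5, x_{i+1} = (x_i − a_i)/5, with x_0 = x:
  x_0 = 24/11;  a_0 = 4;  x_1 = (x_0 − 4)/5 = -4/11
  x_1 = -4/11;  a_1 = 1;  x_2 = (x_1 − 1)/5 = -3/11
  x_2 = -3/11;  a_2 = 2;  x_3 = (x_2 − 2)/5 = -5/11
  x_3 = -5/11;  a_3 = 0;  x_4 = (x_3 − 0)/5 = -1/11
Digits: (4, 1, 2, 0).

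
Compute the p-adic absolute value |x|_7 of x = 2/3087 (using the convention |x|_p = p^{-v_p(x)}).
|2/3087|_7 = 343

Step 1 — compute v_7(x) by factoring powers of 7 out of the numerator and denominator: v_7(2/3087) = -3. Step 2 — apply |x|_p = p^{-v_p(x)} = 7^{3} = 343.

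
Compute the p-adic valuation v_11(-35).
v_11(-35) = 0

v_11(n) is the largest exponent k such that 11^k divides n. Factor out: -35 = -11^0 · 35. (Sign doesn't affect v_p.) So v_11(-35) = 0.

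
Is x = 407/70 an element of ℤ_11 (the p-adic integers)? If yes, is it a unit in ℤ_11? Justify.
x ∈ ℤ_11 but not a unit; v_11(x) = 1 > 0

ℤ_11 = {x ∈ ℚ_11 : v_11(x) ≥ 0} and ℤ_11^× = {x ∈ ℤ_11 : v_11(x) = 0}. Here v_11(407/70) = v_11(num) − v_11(den) = 1; compare against these criteria.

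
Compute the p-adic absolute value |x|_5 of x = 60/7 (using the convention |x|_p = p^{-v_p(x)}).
|60/7|_5 = 1/5

Step 1 — compute v_5(x) by factoring powers of 5 out of the numerator and denominator: v_5(60/7) = 1. Step 2 — apply |x|_p = p^{-v_p(x)} = 5^{-1} = 1/5.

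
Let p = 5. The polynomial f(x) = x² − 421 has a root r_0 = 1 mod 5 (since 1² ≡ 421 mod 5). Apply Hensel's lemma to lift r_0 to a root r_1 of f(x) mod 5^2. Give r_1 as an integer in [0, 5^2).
r_1 = 11 (mod 25)

Hensel's recurrence: r_{i+1} = r_i − f(r_i)·(f′(r_i))^{-1} mod 5^{i+2}, with f′(x) = 2x. Iterate:
  r_0 = 1 (mod 5)
  r_1 = 11 (mod 25)
Final: r_1 = 11, and one checks f(r_1) ≡ 0 mod 5^2.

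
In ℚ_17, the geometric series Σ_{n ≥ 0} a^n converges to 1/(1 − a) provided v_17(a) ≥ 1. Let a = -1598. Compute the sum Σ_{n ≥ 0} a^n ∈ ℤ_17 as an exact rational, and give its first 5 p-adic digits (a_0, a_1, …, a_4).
Σ a^n = 1/(1 − a) = 1/1599;  first 5 digits = (1, 8, 7, 11, 12)

v_17(a) = 1 ≥ 1, so the series converges in ℤ_17 to 1/(1 − a) = 1/(1 − (-1598)) = 1/1599. Expand this rational in ℤ_17: compute digits iteratively via d_i = x_i mod 17, x_{i+1} = (x_i − d_i)/17. The first 5 digits are (1, 8, 7, 11, 12).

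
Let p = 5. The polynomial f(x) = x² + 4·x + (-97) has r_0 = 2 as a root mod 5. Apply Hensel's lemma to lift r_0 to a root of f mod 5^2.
r_1 = 22 (mod 25)

Hensel: r_{i+1} = r_i − f(r_i)·(f′(r_i))^{-1} mod 5^{i+2}, f′(x) = 2x + 4. Iterate:
  r_0 = 2 (mod 5)
  r_1 = 22 (mod 25)
Final: r = 22 satisfies f(r) ≡ 0 mod 5^2.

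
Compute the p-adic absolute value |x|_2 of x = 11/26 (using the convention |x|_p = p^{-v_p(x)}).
|11/26|_2 = 2

Step 1 — compute v_2(x) by factoring powers of 2 out of the numerator and denominator: v_2(11/26) = -1. Step 2 — apply |x|_p = p^{-v_p(x)} = 2^{1} = 2.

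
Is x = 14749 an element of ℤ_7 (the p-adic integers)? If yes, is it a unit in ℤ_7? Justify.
x ∈ ℤ_7 but not a unit; v_7(x) = 3 > 0

ℤ_7 = {x ∈ ℚ_7 : v_7(x) ≥ 0} and ℤ_7^× = {x ∈ ℤ_7 : v_7(x) = 0}. Here v_7(14749) = v_7(num) − v_7(den) = 3; compare against these criteria.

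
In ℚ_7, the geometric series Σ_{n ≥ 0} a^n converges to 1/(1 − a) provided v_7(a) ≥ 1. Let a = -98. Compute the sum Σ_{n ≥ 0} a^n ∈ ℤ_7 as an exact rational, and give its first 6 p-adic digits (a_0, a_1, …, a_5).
Σ a^n = 1/(1 − a) = 1/99;  first 6 digits = (1, 0, 5, 6, 3, 0)

v_7(a) = 2 ≥ 1, so the series converges in ℤ_7 to 1/(1 − a) = 1/(1 − (-98)) = 1/99. Expand this rational in ℤ_7: compute digits iteratively via d_i = x_i mod 7, x_{i+1} = (x_i − d_i)/7. The first 6 digits are (1, 0, 5, 6, 3, 0).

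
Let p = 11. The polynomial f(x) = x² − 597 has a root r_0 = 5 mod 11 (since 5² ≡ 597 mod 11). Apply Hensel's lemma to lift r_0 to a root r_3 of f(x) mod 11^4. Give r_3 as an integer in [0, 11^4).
r_3 = 7540 (mod 14641)

Hensel's recurrence: r_{i+1} = r_i − f(r_i)·(f′(r_i))^{-1} mod 11^{i+2}, with f′(x) = 2x. Iterate:
  r_0 = 5 (mod 11)
  r_1 = 38 (mod 121)
  r_2 = 885 (mod 1331)
  r_3 = 7540 (mod 14641)
Final: r_3 = 7540, and one checks f(r_3) ≡ 0 mod 11^4.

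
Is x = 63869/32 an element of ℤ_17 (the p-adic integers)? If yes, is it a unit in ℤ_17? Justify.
x ∈ ℤ_17 but not a unit; v_17(x) = 3 > 0

ℤ_17 = {x ∈ ℚ_17 : v_17(x) ≥ 0} and ℤ_17^× = {x ∈ ℤ_17 : v_17(x) = 0}. Here v_17(63869/32) = v_17(num) − v_17(den) = 3; compare against these criteria.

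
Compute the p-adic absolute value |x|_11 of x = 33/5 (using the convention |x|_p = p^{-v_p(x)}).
|33/5|_11 = 1/11

Step 1 — compute v_11(x) by factoring powers of 11 out of the numerator and denominator: v_11(33/5) = 1. Step 2 — apply |x|_p = p^{-v_p(x)} = 11^{-1} = 1/11.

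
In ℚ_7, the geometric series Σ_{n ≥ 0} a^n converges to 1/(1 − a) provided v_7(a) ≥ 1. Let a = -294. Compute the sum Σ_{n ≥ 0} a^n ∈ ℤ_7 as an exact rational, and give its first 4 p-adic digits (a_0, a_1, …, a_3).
Σ a^n = 1/(1 − a) = 1/295;  first 4 digits = (1, 0, 1, 6)

v_7(a) = 2 ≥ 1, so the series converges in ℤ_7 to 1/(1 − a) = 1/(1 − (-294)) = 1/295. Expand this rational in ℤ_7: compute digits iteratively via d_i = x_i mod 7, x_{i+1} = (x_i − d_i)/7. The first 4 digits are (1, 0, 1, 6).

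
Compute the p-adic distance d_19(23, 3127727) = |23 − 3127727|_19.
d_19(23, 3127727) = 1/130321

Step 1 — x − y = 23 − 3127727 = -3127704. Step 2 — v_19(-3127704) = 4 (factor: -3127704 = −(19^4 · 24); the sign does not affect v_p). Step 3 — |x − y|_19 = 19^{-4} = 1/130321.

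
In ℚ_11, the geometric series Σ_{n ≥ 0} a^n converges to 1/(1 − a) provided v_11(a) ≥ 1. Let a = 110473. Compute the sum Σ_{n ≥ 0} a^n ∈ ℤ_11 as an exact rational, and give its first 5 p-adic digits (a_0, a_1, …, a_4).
Σ a^n = 1/(1 − a) = -1/110472;  first 5 digits = (1, 0, 0, 6, 7)

v_11(a) = 3 ≥ 1, so the series converges in ℤ_11 to 1/(1 − a) = 1/(1 − 110473) = -1/110472. Expand this rational in ℤ_11: compute digits iteratively via d_i = x_i mod 11, x_{i+1} = (x_i − d_i)/11. The first 5 digits are (1, 0, 0, 6, 7).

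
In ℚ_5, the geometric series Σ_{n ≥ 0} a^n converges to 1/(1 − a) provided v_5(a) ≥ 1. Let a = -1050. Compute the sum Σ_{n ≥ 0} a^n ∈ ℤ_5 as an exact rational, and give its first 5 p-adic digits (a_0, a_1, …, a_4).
Σ a^n = 1/(1 − a) = 1/1051;  first 5 digits = (1, 0, 3, 1, 2)

v_5(a) = 2 ≥ 1, so the series converges in ℤ_5 to 1/(1 − a) = 1/(1 − (-1050)) = 1/1051. Expand this rational in ℤ_5: compute digits iteratively via d_i = x_i mod 5, x_{i+1} = (x_i − d_i)/5. The first 5 digits are (1, 0, 3, 1, 2).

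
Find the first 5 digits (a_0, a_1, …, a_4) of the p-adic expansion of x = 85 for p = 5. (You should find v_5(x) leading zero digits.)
(a_0, …, a_4) = (0, 2, 3, 0, 0)

v_5(85) = 1, so a_0 = ... = a_0 = 0. Factor out: x = 5^1 · u with u = 17 a unit in ℤ_5. Expand u iteratively via a_{v+i} = u_i mod 5, u_{i+1} = (u_i − a_{v+i})/5:
  u_0 = 17;  a_1 = 2;  u_1 = (u_0 − 2)/5 = 3
  u_1 = 3;  a_2 = 3;  u_2 = (u_1 − 3)/5 = 0
  u_2 = 0;  a_3 = 0;  u_3 = (u_2 − 0)/5 = 0
  u_3 = 0;  a_4 = 0;  u_4 = (u_3 − 0)/5 = 0
Digits: (0, 2, 3, 0, 0).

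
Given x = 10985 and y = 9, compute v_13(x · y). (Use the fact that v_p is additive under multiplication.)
v_13(98865) = 3

v_p(x) = 3 (factor: 10985 = 13^3 · 5); v_p(y) = 0 (factor: 9 = 13^0 · 9). Additivity: v_p(xy) = v_p(x) + v_p(y) = 3 + 0 = 3. (Direct check: xy = 98865 = 13^3 · (45).)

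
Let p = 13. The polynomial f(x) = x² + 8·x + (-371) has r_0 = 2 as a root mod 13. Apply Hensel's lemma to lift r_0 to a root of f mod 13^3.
r_2 = 1848 (mod 2197)

Hensel: r_{i+1} = r_i − f(r_i)·(f′(r_i))^{-1} mod 13^{i+2}, f′(x) = 2x + 8. Iterate:
  r_0 = 2 (mod 13)
  r_1 = 158 (mod 169)
  r_2 = 1848 (mod 2197)
Final: r = 1848 satisfies f(r) ≡ 0 mod 13^3.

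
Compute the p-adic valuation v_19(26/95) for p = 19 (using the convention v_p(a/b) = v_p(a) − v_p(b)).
v_19(26/95) = -1

Factor powers of 19 from the numerator and denominator of the reduced fraction: 26 = 19^0 · 26 and 95 = 19^1 · 5. Apply v_p(a/b) = v_p(a) − v_p(b): v_19(26/95) = 0 − 1 = -1.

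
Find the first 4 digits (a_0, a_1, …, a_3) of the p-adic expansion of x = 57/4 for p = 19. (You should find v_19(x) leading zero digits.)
(a_0, …, a_3) = (0, 15, 4, 14)

v_19(57/4) = 1, so a_0 = ... = a_0 = 0. Factor out: x = 19^1 · u with u = 3/4 a unit in ℤ_19. Expand u iteratively via a_{v+i} = u_i mod 19, u_{i+1} = (u_i − a_{v+i})/19:
  u_0 = 3/4;  a_1 = 15;  u_1 = (u_0 − 15)/19 = -3/4
  u_1 = -3/4;  a_2 = 4;  u_2 = (u_1 − 4)/19 = -1/4
  u_2 = -1/4;  a_3 = 14;  u_3 = (u_2 − 14)/19 = -3/4
Digits: (0, 15, 4, 14).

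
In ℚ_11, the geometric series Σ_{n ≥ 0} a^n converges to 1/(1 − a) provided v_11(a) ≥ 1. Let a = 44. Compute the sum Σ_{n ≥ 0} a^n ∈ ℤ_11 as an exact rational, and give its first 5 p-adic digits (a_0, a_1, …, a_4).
Σ a^n = 1/(1 − a) = -1/43;  first 5 digits = (1, 4, 5, 10, 8)

v_11(a) = 1 ≥ 1, so the series converges in ℤ_11 to 1/(1 − a) = 1/(1 − 44) = -1/43. Expand this rational in ℤ_11: compute digits iteratively via d_i = x_i mod 11, x_{i+1} = (x_i − d_i)/11. The first 5 digits are (1, 4, 5, 10, 8).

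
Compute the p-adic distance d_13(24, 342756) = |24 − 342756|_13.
d_13(24, 342756) = 1/28561

Step 1 — x − y = 24 − 342756 = -342732. Step 2 — v_13(-342732) = 4 (factor: -342732 = −(13^4 · 12); the sign does not affect v_p). Step 3 — |x − y|_13 = 13^{-4} = 1/28561.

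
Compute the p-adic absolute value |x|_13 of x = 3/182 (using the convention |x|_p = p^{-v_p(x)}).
|3/182|_13 = 13

Step 1 — compute v_13(x) by factoring powers of 13 out of the numerator and denominator: v_13(3/182) = -1. Step 2 — apply |x|_p = p^{-v_p(x)} = 13^{1} = 13.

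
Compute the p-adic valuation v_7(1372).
v_7(1372) = 3

v_7(n) is the largest exponent k such that 7^k divides n. Factor out: 1372 = 7^3 · 4. (Sign doesn't affect v_p.) So v_7(1372) = 3.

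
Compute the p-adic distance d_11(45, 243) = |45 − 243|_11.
d_11(45, 243) = 1/11

Step 1 — x − y = 45 − 243 = -198. Step 2 — v_11(-198) = 1 (factor: -198 = −(11^1 · 18); the sign does not affect v_p). Step 3 — |x − y|_11 = 11^{-1} = 1/11.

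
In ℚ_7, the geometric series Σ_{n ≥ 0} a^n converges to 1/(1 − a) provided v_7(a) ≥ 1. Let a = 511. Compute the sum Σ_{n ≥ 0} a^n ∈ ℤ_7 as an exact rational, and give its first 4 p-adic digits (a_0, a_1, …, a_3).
Σ a^n = 1/(1 − a) = -1/510;  first 4 digits = (1, 3, 5, 5)

v_7(a) = 1 ≥ 1, so the series converges in ℤ_7 to 1/(1 − a) = 1/(1 − 511) = -1/510. Expand this rational in ℤ_7: compute digits iteratively via d_i = x_i mod 7, x_{i+1} = (x_i − d_i)/7. The first 4 digits are (1, 3, 5, 5).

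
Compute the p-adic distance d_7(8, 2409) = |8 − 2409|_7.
d_7(8, 2409) = 1/2401

Step 1 — x − y = 8 − 2409 = -2401. Step 2 — v_7(-2401) = 4 (factor: -2401 = −(7^4 · 1); the sign does not affect v_p). Step 3 — |x − y|_7 = 7^{-4} = 1/2401.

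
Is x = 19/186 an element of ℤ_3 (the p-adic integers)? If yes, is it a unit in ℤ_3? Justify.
x ∉ ℤ_3 (v_3(x) = -1 < 0)

ℤ_3 = {x ∈ ℚ_3 : v_3(x) ≥ 0} and ℤ_3^× = {x ∈ ℤ_3 : v_3(x) = 0}. Here v_3(19/186) = v_3(num) − v_3(den) = -1; compare against these criteria.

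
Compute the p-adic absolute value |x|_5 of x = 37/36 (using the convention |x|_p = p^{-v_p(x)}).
|37/36|_5 = 1

Step 1 — compute v_5(x) by factoring powers of 5 out of the numerator and denominator: v_5(37/36) = 0. Step 2 — apply |x|_p = p^{-v_p(x)} = 5^{0} = 1.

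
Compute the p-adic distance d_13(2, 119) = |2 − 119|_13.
d_13(2, 119) = 1/13

Step 1 — x − y = 2 − 119 = -117. Step 2 — v_13(-117) = 1 (factor: -117 = −(13^1 · 9); the sign does not affect v_p). Step 3 — |x − y|_13 = 13^{-1} = 1/13.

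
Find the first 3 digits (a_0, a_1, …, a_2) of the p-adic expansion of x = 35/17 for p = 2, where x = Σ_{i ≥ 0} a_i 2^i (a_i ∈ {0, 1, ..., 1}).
(a_0, …, a_2) = (1, 1, 0)

v_2(35/17) = 0 (numerator and denominator both coprime to 2), so x ∈ ℤ_2^×. Compute digits iteratively via a_i = x_i mod 2, x_{i+1} = (x_i − a_i)/2, with x_0 = x:
  x_0 = 35/17;  a_0 = 1;  x_1 = (x_0 − 1)/2 = 9/17
  x_1 = 9/17;  a_1 = 1;  x_2 = (x_1 − 1)/2 = -4/17
  x_2 = -4/17;  a_2 = 0;  x_3 = (x_2 − 0)/2 = -2/17
Digits: (1, 1, 0).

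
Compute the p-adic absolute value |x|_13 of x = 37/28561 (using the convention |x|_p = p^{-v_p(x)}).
|37/28561|_13 = 28561

Step 1 — compute v_13(x) by factoring powers of 13 out of the numerator and denominator: v_13(37/28561) = -4. Step 2 — apply |x|_p = p^{-v_p(x)} = 13^{4} = 28561.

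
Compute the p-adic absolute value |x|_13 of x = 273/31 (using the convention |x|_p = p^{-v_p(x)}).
|273/31|_13 = 1/13

Step 1 — compute v_13(x) by factoring powers of 13 out of the numerator and denominator: v_13(273/31) = 1. Step 2 — apply |x|_p = p^{-v_p(x)} = 13^{-1} = 1/13.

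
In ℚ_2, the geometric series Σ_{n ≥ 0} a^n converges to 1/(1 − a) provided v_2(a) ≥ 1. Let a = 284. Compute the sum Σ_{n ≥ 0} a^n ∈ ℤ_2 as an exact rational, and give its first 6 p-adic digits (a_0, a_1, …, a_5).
Σ a^n = 1/(1 − a) = -1/283;  first 6 digits = (1, 0, 1, 1, 0, 1)

v_2(a) = 2 ≥ 1, so the series converges in ℤ_2 to 1/(1 − a) = 1/(1 − 284) = -1/283. Expand this rational in ℤ_2: compute digits iteratively via d_i = x_i mod 2, x_{i+1} = (x_i − d_i)/2. The first 6 digits are (1, 0, 1, 1, 0, 1).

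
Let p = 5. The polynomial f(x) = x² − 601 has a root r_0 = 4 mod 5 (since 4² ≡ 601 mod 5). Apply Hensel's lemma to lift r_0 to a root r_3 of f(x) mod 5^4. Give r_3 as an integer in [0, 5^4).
r_3 = 324 (mod 625)

Hensel's recurrence: r_{i+1} = r_i − f(r_i)·(f′(r_i))^{-1} mod 5^{i+2}, with f′(x) = 2x. Iterate:
  r_0 = 4 (mod 5)
  r_1 = 24 (mod 25)
  r_2 = 74 (mod 125)
  r_3 = 324 (mod 625)
Final: r_3 = 324, and one checks f(r_3) ≡ 0 mod 5^4.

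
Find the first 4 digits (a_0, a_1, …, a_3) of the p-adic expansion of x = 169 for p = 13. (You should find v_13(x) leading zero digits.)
(a_0, …, a_3) = (0, 0, 1, 0)

v_13(169) = 2, so a_0 = ... = a_1 = 0. Factor out: x = 13^2 · u with u = 1 a unit in ℤ_13. Expand u iteratively via a_{v+i} = u_i mod 13, u_{i+1} = (u_i − a_{v+i})/13:
  u_0 = 1;  a_2 = 1;  u_1 = (u_0 − 1)/13 = 0
  u_1 = 0;  a_3 = 0;  u_2 = (u_1 − 0)/13 = 0
Digits: (0, 0, 1, 0).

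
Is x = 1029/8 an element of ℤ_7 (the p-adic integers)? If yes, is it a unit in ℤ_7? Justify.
x ∈ ℤ_7 but not a unit; v_7(x) = 3 > 0

ℤ_7 = {x ∈ ℚ_7 : v_7(x) ≥ 0} and ℤ_7^× = {x ∈ ℤ_7 : v_7(x) = 0}. Here v_7(1029/8) = v_7(num) − v_7(den) = 3; compare against these criteria.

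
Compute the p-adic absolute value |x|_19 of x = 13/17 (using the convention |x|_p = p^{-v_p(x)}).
|13/17|_19 = 1

Step 1 — compute v_19(x) by factoring powers of 19 out of the numerator and denominator: v_19(13/17) = 0. Step 2 — apply |x|_p = p^{-v_p(x)} = 19^{0} = 1.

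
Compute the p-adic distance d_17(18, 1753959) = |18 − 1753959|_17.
d_17(18, 1753959) = 1/83521

Step 1 — x − y = 18 − 1753959 = -1753941. Step 2 — v_17(-1753941) = 4 (factor: -1753941 = −(17^4 · 21); the sign does not affect v_p). Step 3 — |x − y|_17 = 17^{-4} = 1/83521.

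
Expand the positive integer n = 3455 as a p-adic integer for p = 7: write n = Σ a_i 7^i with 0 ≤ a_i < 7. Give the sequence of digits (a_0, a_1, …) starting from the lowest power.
(a_0, a_1, …) = (4, 3, 0, 3, 1)

Repeated division by 7 gives the digits low-to-high: 3455 = 4 + 3·7^1 + 3·7^3 + 1·7^4. Digit sequence: (4, 3, 0, 3, 1).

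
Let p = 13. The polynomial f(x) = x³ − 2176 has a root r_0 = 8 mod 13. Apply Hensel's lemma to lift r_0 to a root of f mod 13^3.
r_2 = 1594 (mod 2197)

Hensel: r_{i+1} = r_i − f(r_i)/f′(r_i) mod 13^{i+2}, where f′(x) = 3x². Iterate:
  r_0 = 8 (mod 13)
  r_1 = 73 (mod 169)
  r_2 = 1594 (mod 2197)
Final: r = 1594 with f(r) ≡ 0 mod 13^3.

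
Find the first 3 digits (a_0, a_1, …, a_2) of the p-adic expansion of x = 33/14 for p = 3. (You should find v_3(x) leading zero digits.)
(a_0, …, a_2) = (0, 1, 1)

v_3(33/14) = 1, so a_0 = ... = a_0 = 0. Factor out: x = 3^1 · u with u = 11/14 a unit in ℤ_3. Expand u iteratively via a_{v+i} = u_i mod 3, u_{i+1} = (u_i − a_{v+i})/3:
  u_0 = 11/14;  a_1 = 1;  u_1 = (u_0 − 1)/3 = -1/14
  u_1 = -1/14;  a_2 = 1;  u_2 = (u_1 − 1)/3 = -5/14
Digits: (0, 1, 1).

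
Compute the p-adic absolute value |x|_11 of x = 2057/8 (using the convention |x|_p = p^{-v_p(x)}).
|2057/8|_11 = 1/121

Step 1 — compute v_11(x) by factoring powers of 11 out of the numerator and denominator: v_11(2057/8) = 2. Step 2 — apply |x|_p = p^{-v_p(x)} = 11^{-2} = 1/121.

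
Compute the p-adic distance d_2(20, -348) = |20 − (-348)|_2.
d_2(20, -348) = 1/16

Step 1 — x − y = 20 − (-348) = 368. Step 2 — v_2(368) = 4 (factor: 368 = (2^4 · 23); the sign does not affect v_p). Step 3 — |x − y|_2 = 2^{-4} = 1/16.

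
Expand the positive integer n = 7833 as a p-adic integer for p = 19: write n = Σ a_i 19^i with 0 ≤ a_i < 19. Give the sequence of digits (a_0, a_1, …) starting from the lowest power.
(a_0, a_1, …) = (5, 13, 2, 1)

Repeated division by 19 gives the digits low-to-high: 7833 = 5 + 13·19^1 + 2·19^2 + 1·19^3. Digit sequence: (5, 13, 2, 1).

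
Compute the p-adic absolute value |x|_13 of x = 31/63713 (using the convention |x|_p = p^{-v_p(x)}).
|31/63713|_13 = 2197

Step 1 — compute v_13(x) by factoring powers of 13 out of the numerator and denominator: v_13(31/63713) = -3. Step 2 — apply |x|_p = p^{-v_p(x)} = 13^{3} = 2197.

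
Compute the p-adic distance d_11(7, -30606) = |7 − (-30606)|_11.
d_11(7, -30606) = 1/1331

Step 1 — x − y = 7 − (-30606) = 30613. Step 2 — v_11(30613) = 3 (factor: 30613 = (11^3 · 23); the sign does not affect v_p). Step 3 — |x − y|_11 = 11^{-3} = 1/1331.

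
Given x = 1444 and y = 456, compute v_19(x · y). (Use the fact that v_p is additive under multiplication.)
v_19(658464) = 3

v_p(x) = 2 (factor: 1444 = 19^2 · 4); v_p(y) = 1 (factor: 456 = 19^1 · 24). Additivity: v_p(xy) = v_p(x) + v_p(y) = 2 + 1 = 3. (Direct check: xy = 658464 = 19^3 · (96).)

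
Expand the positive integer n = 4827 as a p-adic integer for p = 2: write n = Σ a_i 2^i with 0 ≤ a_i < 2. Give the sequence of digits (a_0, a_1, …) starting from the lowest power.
(a_0, a_1, …) = (1, 1, 0, 1, 1, 0, 1, 1, 0, 1, 0, 0, 1)

Repeated division by 2 gives the digits low-to-high: 4827 = 1 + 1·2^1 + 1·2^3 + 1·2^4 + 1·2^6 + 1·2^7 + 1·2^9 + 1·2^12. Digit sequence: (1, 1, 0, 1, 1, 0, 1, 1, 0, 1, 0, 0, 1).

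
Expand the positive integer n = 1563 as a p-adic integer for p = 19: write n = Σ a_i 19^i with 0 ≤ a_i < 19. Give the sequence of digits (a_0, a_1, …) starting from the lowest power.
(a_0, a_1, …) = (5, 6, 4)

Repeated division by 19 gives the digits low-to-high: 1563 = 5 + 6·19^1 + 4·19^2. Digit sequence: (5, 6, 4).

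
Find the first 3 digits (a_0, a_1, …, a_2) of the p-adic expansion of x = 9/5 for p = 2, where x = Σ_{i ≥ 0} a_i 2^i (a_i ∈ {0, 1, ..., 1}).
(a_0, …, a_2) = (1, 0, 1)

v_2(9/5) = 0 (numerator and denominator both coprime to 2), so x ∈ ℤ_2^×. Compute digits iteratively via a_i = x_i mod 2, x_{i+1} = (x_i − a_i)/2, with x_0 = x:
  x_0 = 9/5;  a_0 = 1;  x_1 = (x_0 − 1)/2 = 2/5
  x_1 = 2/5;  a_1 = 0;  x_2 = (x_1 − 0)/2 = 1/5
  x_2 = 1/5;  a_2 = 1;  x_3 = (x_2 − 1)/2 = -2/5
Digits: (1, 0, 1).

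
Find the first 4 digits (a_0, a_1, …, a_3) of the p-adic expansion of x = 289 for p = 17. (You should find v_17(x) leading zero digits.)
(a_0, …, a_3) = (0, 0, 1, 0)

v_17(289) = 2, so a_0 = ... = a_1 = 0. Factor out: x = 17^2 · u with u = 1 a unit in ℤ_17. Expand u iteratively via a_{v+i} = u_i mod 17, u_{i+1} = (u_i − a_{v+i})/17:
  u_0 = 1;  a_2 = 1;  u_1 = (u_0 − 1)/17 = 0
  u_1 = 0;  a_3 = 0;  u_2 = (u_1 − 0)/17 = 0
Digits: (0, 0, 1, 0).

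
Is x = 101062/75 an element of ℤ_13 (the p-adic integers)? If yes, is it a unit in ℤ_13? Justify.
x ∈ ℤ_13 but not a unit; v_13(x) = 3 > 0

ℤ_13 = {x ∈ ℚ_13 : v_13(x) ≥ 0} and ℤ_13^× = {x ∈ ℤ_13 : v_13(x) = 0}. Here v_13(101062/75) = v_13(num) − v_13(den) = 3; compare against these criteria.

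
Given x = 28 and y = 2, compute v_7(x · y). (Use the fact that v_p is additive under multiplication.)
v_7(56) = 1

v_p(x) = 1 (factor: 28 = 7^1 · 4); v_p(y) = 0 (factor: 2 = 7^0 · 2). Additivity: v_p(xy) = v_p(x) + v_p(y) = 1 + 0 = 1. (Direct check: xy = 56 = 7^1 · (8).)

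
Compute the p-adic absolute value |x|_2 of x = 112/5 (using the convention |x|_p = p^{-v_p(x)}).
|112/5|_2 = 1/16

Step 1 — compute v_2(x) by factoring powers of 2 out of the numerator and denominator: v_2(112/5) = 4. Step 2 — apply |x|_p = p^{-v_p(x)} = 2^{-4} = 1/16.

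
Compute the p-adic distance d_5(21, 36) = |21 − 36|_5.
d_5(21, 36) = 1/5

Step 1 — x − y = 21 − 36 = -15. Step 2 — v_5(-15) = 1 (factor: -15 = −(5^1 · 3); the sign does not affect v_p). Step 3 — |x − y|_5 = 5^{-1} = 1/5.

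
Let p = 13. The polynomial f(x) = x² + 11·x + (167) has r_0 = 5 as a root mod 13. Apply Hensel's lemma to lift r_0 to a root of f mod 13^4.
r_3 = 8234 (mod 28561)

Hensel: r_{i+1} = r_i − f(r_i)·(f′(r_i))^{-1} mod 13^{i+2}, f′(x) = 2x + 11. Iterate:
  r_0 = 5 (mod 13)
  r_1 = 122 (mod 169)
  r_2 = 1643 (mod 2197)
  r_3 = 8234 (mod 28561)
Final: r = 8234 satisfies f(r) ≡ 0 mod 13^4.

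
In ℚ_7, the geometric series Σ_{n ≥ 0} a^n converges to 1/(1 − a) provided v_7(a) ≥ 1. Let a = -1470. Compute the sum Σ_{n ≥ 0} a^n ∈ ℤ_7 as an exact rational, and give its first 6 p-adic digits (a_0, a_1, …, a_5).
Σ a^n = 1/(1 − a) = 1/1471;  first 6 digits = (1, 0, 5, 2, 3, 2)

v_7(a) = 2 ≥ 1, so the series converges in ℤ_7 to 1/(1 − a) = 1/(1 − (-1470)) = 1/1471. Expand this rational in ℤ_7: compute digits iteratively via d_i = x_i mod 7, x_{i+1} = (x_i − d_i)/7. The first 6 digits are (1, 0, 5, 2, 3, 2).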